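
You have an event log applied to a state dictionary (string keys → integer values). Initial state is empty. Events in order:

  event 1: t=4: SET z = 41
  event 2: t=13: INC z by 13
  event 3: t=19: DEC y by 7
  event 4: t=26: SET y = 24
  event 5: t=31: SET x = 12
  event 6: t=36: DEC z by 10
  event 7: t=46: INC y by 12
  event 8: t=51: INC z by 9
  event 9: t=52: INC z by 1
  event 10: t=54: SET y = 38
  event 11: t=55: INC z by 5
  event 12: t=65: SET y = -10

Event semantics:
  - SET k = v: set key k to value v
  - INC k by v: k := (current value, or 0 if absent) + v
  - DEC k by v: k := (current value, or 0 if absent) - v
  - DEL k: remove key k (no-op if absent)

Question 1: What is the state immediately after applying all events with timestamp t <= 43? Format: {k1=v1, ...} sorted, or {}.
Apply events with t <= 43 (6 events):
  after event 1 (t=4: SET z = 41): {z=41}
  after event 2 (t=13: INC z by 13): {z=54}
  after event 3 (t=19: DEC y by 7): {y=-7, z=54}
  after event 4 (t=26: SET y = 24): {y=24, z=54}
  after event 5 (t=31: SET x = 12): {x=12, y=24, z=54}
  after event 6 (t=36: DEC z by 10): {x=12, y=24, z=44}

Answer: {x=12, y=24, z=44}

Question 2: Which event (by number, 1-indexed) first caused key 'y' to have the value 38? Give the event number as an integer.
Answer: 10

Derivation:
Looking for first event where y becomes 38:
  event 3: y = -7
  event 4: y = 24
  event 5: y = 24
  event 6: y = 24
  event 7: y = 36
  event 8: y = 36
  event 9: y = 36
  event 10: y 36 -> 38  <-- first match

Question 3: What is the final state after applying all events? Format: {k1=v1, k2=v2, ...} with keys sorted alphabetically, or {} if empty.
  after event 1 (t=4: SET z = 41): {z=41}
  after event 2 (t=13: INC z by 13): {z=54}
  after event 3 (t=19: DEC y by 7): {y=-7, z=54}
  after event 4 (t=26: SET y = 24): {y=24, z=54}
  after event 5 (t=31: SET x = 12): {x=12, y=24, z=54}
  after event 6 (t=36: DEC z by 10): {x=12, y=24, z=44}
  after event 7 (t=46: INC y by 12): {x=12, y=36, z=44}
  after event 8 (t=51: INC z by 9): {x=12, y=36, z=53}
  after event 9 (t=52: INC z by 1): {x=12, y=36, z=54}
  after event 10 (t=54: SET y = 38): {x=12, y=38, z=54}
  after event 11 (t=55: INC z by 5): {x=12, y=38, z=59}
  after event 12 (t=65: SET y = -10): {x=12, y=-10, z=59}

Answer: {x=12, y=-10, z=59}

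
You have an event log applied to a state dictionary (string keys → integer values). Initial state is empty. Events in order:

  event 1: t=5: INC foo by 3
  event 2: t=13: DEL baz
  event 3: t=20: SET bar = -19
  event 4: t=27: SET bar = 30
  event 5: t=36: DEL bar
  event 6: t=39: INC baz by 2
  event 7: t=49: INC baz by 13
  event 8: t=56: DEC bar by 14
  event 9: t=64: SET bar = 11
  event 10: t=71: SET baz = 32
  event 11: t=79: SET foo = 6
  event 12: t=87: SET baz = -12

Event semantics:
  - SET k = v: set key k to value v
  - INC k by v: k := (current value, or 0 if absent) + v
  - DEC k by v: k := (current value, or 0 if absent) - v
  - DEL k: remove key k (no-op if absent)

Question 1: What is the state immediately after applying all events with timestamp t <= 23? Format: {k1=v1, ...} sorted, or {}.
Answer: {bar=-19, foo=3}

Derivation:
Apply events with t <= 23 (3 events):
  after event 1 (t=5: INC foo by 3): {foo=3}
  after event 2 (t=13: DEL baz): {foo=3}
  after event 3 (t=20: SET bar = -19): {bar=-19, foo=3}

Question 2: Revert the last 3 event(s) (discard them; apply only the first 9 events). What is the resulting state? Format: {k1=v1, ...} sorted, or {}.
Answer: {bar=11, baz=15, foo=3}

Derivation:
Keep first 9 events (discard last 3):
  after event 1 (t=5: INC foo by 3): {foo=3}
  after event 2 (t=13: DEL baz): {foo=3}
  after event 3 (t=20: SET bar = -19): {bar=-19, foo=3}
  after event 4 (t=27: SET bar = 30): {bar=30, foo=3}
  after event 5 (t=36: DEL bar): {foo=3}
  after event 6 (t=39: INC baz by 2): {baz=2, foo=3}
  after event 7 (t=49: INC baz by 13): {baz=15, foo=3}
  after event 8 (t=56: DEC bar by 14): {bar=-14, baz=15, foo=3}
  after event 9 (t=64: SET bar = 11): {bar=11, baz=15, foo=3}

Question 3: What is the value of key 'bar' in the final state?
Track key 'bar' through all 12 events:
  event 1 (t=5: INC foo by 3): bar unchanged
  event 2 (t=13: DEL baz): bar unchanged
  event 3 (t=20: SET bar = -19): bar (absent) -> -19
  event 4 (t=27: SET bar = 30): bar -19 -> 30
  event 5 (t=36: DEL bar): bar 30 -> (absent)
  event 6 (t=39: INC baz by 2): bar unchanged
  event 7 (t=49: INC baz by 13): bar unchanged
  event 8 (t=56: DEC bar by 14): bar (absent) -> -14
  event 9 (t=64: SET bar = 11): bar -14 -> 11
  event 10 (t=71: SET baz = 32): bar unchanged
  event 11 (t=79: SET foo = 6): bar unchanged
  event 12 (t=87: SET baz = -12): bar unchanged
Final: bar = 11

Answer: 11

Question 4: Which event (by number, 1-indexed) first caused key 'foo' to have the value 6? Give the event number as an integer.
Looking for first event where foo becomes 6:
  event 1: foo = 3
  event 2: foo = 3
  event 3: foo = 3
  event 4: foo = 3
  event 5: foo = 3
  event 6: foo = 3
  event 7: foo = 3
  event 8: foo = 3
  event 9: foo = 3
  event 10: foo = 3
  event 11: foo 3 -> 6  <-- first match

Answer: 11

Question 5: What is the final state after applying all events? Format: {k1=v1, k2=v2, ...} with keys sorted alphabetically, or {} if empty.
Answer: {bar=11, baz=-12, foo=6}

Derivation:
  after event 1 (t=5: INC foo by 3): {foo=3}
  after event 2 (t=13: DEL baz): {foo=3}
  after event 3 (t=20: SET bar = -19): {bar=-19, foo=3}
  after event 4 (t=27: SET bar = 30): {bar=30, foo=3}
  after event 5 (t=36: DEL bar): {foo=3}
  after event 6 (t=39: INC baz by 2): {baz=2, foo=3}
  after event 7 (t=49: INC baz by 13): {baz=15, foo=3}
  after event 8 (t=56: DEC bar by 14): {bar=-14, baz=15, foo=3}
  after event 9 (t=64: SET bar = 11): {bar=11, baz=15, foo=3}
  after event 10 (t=71: SET baz = 32): {bar=11, baz=32, foo=3}
  after event 11 (t=79: SET foo = 6): {bar=11, baz=32, foo=6}
  after event 12 (t=87: SET baz = -12): {bar=11, baz=-12, foo=6}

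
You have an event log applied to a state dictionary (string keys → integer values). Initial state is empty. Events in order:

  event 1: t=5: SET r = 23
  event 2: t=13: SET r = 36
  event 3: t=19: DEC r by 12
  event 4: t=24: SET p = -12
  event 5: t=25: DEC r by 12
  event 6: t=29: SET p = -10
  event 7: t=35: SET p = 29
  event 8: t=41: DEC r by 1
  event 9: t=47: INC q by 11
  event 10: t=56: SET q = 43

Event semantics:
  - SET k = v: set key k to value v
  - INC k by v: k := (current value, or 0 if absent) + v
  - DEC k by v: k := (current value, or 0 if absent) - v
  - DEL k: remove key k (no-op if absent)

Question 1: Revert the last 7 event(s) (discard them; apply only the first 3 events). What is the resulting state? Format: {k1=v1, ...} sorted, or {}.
Answer: {r=24}

Derivation:
Keep first 3 events (discard last 7):
  after event 1 (t=5: SET r = 23): {r=23}
  after event 2 (t=13: SET r = 36): {r=36}
  after event 3 (t=19: DEC r by 12): {r=24}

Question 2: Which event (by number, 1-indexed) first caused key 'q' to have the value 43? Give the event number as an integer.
Looking for first event where q becomes 43:
  event 9: q = 11
  event 10: q 11 -> 43  <-- first match

Answer: 10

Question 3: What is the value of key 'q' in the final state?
Track key 'q' through all 10 events:
  event 1 (t=5: SET r = 23): q unchanged
  event 2 (t=13: SET r = 36): q unchanged
  event 3 (t=19: DEC r by 12): q unchanged
  event 4 (t=24: SET p = -12): q unchanged
  event 5 (t=25: DEC r by 12): q unchanged
  event 6 (t=29: SET p = -10): q unchanged
  event 7 (t=35: SET p = 29): q unchanged
  event 8 (t=41: DEC r by 1): q unchanged
  event 9 (t=47: INC q by 11): q (absent) -> 11
  event 10 (t=56: SET q = 43): q 11 -> 43
Final: q = 43

Answer: 43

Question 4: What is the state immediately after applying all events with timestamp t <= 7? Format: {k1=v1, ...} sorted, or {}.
Answer: {r=23}

Derivation:
Apply events with t <= 7 (1 events):
  after event 1 (t=5: SET r = 23): {r=23}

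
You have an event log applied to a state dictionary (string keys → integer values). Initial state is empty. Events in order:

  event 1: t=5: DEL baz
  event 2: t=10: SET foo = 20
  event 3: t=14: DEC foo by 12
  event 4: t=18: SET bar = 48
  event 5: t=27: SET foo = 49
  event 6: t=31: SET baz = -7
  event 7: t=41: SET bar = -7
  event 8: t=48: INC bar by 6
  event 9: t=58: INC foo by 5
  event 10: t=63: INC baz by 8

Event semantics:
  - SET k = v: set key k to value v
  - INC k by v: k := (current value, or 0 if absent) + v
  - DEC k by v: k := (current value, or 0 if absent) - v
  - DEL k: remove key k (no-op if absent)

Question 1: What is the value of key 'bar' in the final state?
Answer: -1

Derivation:
Track key 'bar' through all 10 events:
  event 1 (t=5: DEL baz): bar unchanged
  event 2 (t=10: SET foo = 20): bar unchanged
  event 3 (t=14: DEC foo by 12): bar unchanged
  event 4 (t=18: SET bar = 48): bar (absent) -> 48
  event 5 (t=27: SET foo = 49): bar unchanged
  event 6 (t=31: SET baz = -7): bar unchanged
  event 7 (t=41: SET bar = -7): bar 48 -> -7
  event 8 (t=48: INC bar by 6): bar -7 -> -1
  event 9 (t=58: INC foo by 5): bar unchanged
  event 10 (t=63: INC baz by 8): bar unchanged
Final: bar = -1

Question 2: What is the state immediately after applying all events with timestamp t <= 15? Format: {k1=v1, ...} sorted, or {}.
Answer: {foo=8}

Derivation:
Apply events with t <= 15 (3 events):
  after event 1 (t=5: DEL baz): {}
  after event 2 (t=10: SET foo = 20): {foo=20}
  after event 3 (t=14: DEC foo by 12): {foo=8}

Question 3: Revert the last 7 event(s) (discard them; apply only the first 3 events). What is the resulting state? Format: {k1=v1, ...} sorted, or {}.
Answer: {foo=8}

Derivation:
Keep first 3 events (discard last 7):
  after event 1 (t=5: DEL baz): {}
  after event 2 (t=10: SET foo = 20): {foo=20}
  after event 3 (t=14: DEC foo by 12): {foo=8}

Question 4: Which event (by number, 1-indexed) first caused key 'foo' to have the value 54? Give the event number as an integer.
Looking for first event where foo becomes 54:
  event 2: foo = 20
  event 3: foo = 8
  event 4: foo = 8
  event 5: foo = 49
  event 6: foo = 49
  event 7: foo = 49
  event 8: foo = 49
  event 9: foo 49 -> 54  <-- first match

Answer: 9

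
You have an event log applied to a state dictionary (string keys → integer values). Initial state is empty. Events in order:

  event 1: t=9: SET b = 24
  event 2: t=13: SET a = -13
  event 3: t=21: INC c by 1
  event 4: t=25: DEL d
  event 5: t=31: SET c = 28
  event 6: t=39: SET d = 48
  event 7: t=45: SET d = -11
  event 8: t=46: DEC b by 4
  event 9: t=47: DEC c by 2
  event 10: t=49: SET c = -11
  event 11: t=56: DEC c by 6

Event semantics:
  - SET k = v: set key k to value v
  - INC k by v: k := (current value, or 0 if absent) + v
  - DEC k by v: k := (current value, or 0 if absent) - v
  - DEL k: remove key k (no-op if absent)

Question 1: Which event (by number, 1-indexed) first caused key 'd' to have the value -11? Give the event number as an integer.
Answer: 7

Derivation:
Looking for first event where d becomes -11:
  event 6: d = 48
  event 7: d 48 -> -11  <-- first match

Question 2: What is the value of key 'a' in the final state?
Track key 'a' through all 11 events:
  event 1 (t=9: SET b = 24): a unchanged
  event 2 (t=13: SET a = -13): a (absent) -> -13
  event 3 (t=21: INC c by 1): a unchanged
  event 4 (t=25: DEL d): a unchanged
  event 5 (t=31: SET c = 28): a unchanged
  event 6 (t=39: SET d = 48): a unchanged
  event 7 (t=45: SET d = -11): a unchanged
  event 8 (t=46: DEC b by 4): a unchanged
  event 9 (t=47: DEC c by 2): a unchanged
  event 10 (t=49: SET c = -11): a unchanged
  event 11 (t=56: DEC c by 6): a unchanged
Final: a = -13

Answer: -13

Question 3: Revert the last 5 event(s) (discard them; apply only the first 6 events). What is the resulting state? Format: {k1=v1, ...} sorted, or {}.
Keep first 6 events (discard last 5):
  after event 1 (t=9: SET b = 24): {b=24}
  after event 2 (t=13: SET a = -13): {a=-13, b=24}
  after event 3 (t=21: INC c by 1): {a=-13, b=24, c=1}
  after event 4 (t=25: DEL d): {a=-13, b=24, c=1}
  after event 5 (t=31: SET c = 28): {a=-13, b=24, c=28}
  after event 6 (t=39: SET d = 48): {a=-13, b=24, c=28, d=48}

Answer: {a=-13, b=24, c=28, d=48}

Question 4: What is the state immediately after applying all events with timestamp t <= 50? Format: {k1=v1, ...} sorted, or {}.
Apply events with t <= 50 (10 events):
  after event 1 (t=9: SET b = 24): {b=24}
  after event 2 (t=13: SET a = -13): {a=-13, b=24}
  after event 3 (t=21: INC c by 1): {a=-13, b=24, c=1}
  after event 4 (t=25: DEL d): {a=-13, b=24, c=1}
  after event 5 (t=31: SET c = 28): {a=-13, b=24, c=28}
  after event 6 (t=39: SET d = 48): {a=-13, b=24, c=28, d=48}
  after event 7 (t=45: SET d = -11): {a=-13, b=24, c=28, d=-11}
  after event 8 (t=46: DEC b by 4): {a=-13, b=20, c=28, d=-11}
  after event 9 (t=47: DEC c by 2): {a=-13, b=20, c=26, d=-11}
  after event 10 (t=49: SET c = -11): {a=-13, b=20, c=-11, d=-11}

Answer: {a=-13, b=20, c=-11, d=-11}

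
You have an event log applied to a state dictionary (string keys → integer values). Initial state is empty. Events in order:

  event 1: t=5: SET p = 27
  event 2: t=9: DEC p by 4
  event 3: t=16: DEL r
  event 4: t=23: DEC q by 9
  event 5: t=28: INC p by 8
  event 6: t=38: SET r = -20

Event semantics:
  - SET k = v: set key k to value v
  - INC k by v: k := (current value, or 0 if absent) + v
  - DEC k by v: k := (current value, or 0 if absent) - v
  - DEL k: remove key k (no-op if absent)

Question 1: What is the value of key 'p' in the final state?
Track key 'p' through all 6 events:
  event 1 (t=5: SET p = 27): p (absent) -> 27
  event 2 (t=9: DEC p by 4): p 27 -> 23
  event 3 (t=16: DEL r): p unchanged
  event 4 (t=23: DEC q by 9): p unchanged
  event 5 (t=28: INC p by 8): p 23 -> 31
  event 6 (t=38: SET r = -20): p unchanged
Final: p = 31

Answer: 31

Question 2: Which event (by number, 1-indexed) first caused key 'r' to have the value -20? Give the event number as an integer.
Looking for first event where r becomes -20:
  event 6: r (absent) -> -20  <-- first match

Answer: 6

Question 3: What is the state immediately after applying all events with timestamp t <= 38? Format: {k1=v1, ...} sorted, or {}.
Apply events with t <= 38 (6 events):
  after event 1 (t=5: SET p = 27): {p=27}
  after event 2 (t=9: DEC p by 4): {p=23}
  after event 3 (t=16: DEL r): {p=23}
  after event 4 (t=23: DEC q by 9): {p=23, q=-9}
  after event 5 (t=28: INC p by 8): {p=31, q=-9}
  after event 6 (t=38: SET r = -20): {p=31, q=-9, r=-20}

Answer: {p=31, q=-9, r=-20}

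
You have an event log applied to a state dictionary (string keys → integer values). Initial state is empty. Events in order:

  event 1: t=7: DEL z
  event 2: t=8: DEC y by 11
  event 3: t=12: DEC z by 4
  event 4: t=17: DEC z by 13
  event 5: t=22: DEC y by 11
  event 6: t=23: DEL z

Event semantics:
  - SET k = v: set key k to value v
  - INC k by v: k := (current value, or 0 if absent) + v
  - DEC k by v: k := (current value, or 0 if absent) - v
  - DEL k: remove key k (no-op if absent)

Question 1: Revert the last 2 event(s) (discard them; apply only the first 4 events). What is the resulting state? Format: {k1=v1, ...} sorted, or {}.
Answer: {y=-11, z=-17}

Derivation:
Keep first 4 events (discard last 2):
  after event 1 (t=7: DEL z): {}
  after event 2 (t=8: DEC y by 11): {y=-11}
  after event 3 (t=12: DEC z by 4): {y=-11, z=-4}
  after event 4 (t=17: DEC z by 13): {y=-11, z=-17}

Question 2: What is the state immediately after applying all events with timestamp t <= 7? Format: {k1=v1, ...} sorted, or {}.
Answer: {}

Derivation:
Apply events with t <= 7 (1 events):
  after event 1 (t=7: DEL z): {}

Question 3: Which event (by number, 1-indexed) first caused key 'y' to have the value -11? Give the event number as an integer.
Looking for first event where y becomes -11:
  event 2: y (absent) -> -11  <-- first match

Answer: 2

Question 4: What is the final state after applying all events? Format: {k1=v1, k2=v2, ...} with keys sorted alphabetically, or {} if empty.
Answer: {y=-22}

Derivation:
  after event 1 (t=7: DEL z): {}
  after event 2 (t=8: DEC y by 11): {y=-11}
  after event 3 (t=12: DEC z by 4): {y=-11, z=-4}
  after event 4 (t=17: DEC z by 13): {y=-11, z=-17}
  after event 5 (t=22: DEC y by 11): {y=-22, z=-17}
  after event 6 (t=23: DEL z): {y=-22}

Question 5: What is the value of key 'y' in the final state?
Track key 'y' through all 6 events:
  event 1 (t=7: DEL z): y unchanged
  event 2 (t=8: DEC y by 11): y (absent) -> -11
  event 3 (t=12: DEC z by 4): y unchanged
  event 4 (t=17: DEC z by 13): y unchanged
  event 5 (t=22: DEC y by 11): y -11 -> -22
  event 6 (t=23: DEL z): y unchanged
Final: y = -22

Answer: -22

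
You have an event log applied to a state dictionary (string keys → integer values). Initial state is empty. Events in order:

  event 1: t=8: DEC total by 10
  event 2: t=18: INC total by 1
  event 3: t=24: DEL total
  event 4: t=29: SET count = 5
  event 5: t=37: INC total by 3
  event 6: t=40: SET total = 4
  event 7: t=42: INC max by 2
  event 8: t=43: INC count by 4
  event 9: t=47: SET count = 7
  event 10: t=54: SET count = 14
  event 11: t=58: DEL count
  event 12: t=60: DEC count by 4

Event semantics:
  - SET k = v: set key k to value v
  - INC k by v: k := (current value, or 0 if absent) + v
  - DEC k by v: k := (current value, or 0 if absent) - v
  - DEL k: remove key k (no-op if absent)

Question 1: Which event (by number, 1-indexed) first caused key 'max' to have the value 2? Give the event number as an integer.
Answer: 7

Derivation:
Looking for first event where max becomes 2:
  event 7: max (absent) -> 2  <-- first match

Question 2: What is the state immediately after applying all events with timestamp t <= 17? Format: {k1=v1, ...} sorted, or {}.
Apply events with t <= 17 (1 events):
  after event 1 (t=8: DEC total by 10): {total=-10}

Answer: {total=-10}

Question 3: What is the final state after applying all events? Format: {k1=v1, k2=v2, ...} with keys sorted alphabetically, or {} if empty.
Answer: {count=-4, max=2, total=4}

Derivation:
  after event 1 (t=8: DEC total by 10): {total=-10}
  after event 2 (t=18: INC total by 1): {total=-9}
  after event 3 (t=24: DEL total): {}
  after event 4 (t=29: SET count = 5): {count=5}
  after event 5 (t=37: INC total by 3): {count=5, total=3}
  after event 6 (t=40: SET total = 4): {count=5, total=4}
  after event 7 (t=42: INC max by 2): {count=5, max=2, total=4}
  after event 8 (t=43: INC count by 4): {count=9, max=2, total=4}
  after event 9 (t=47: SET count = 7): {count=7, max=2, total=4}
  after event 10 (t=54: SET count = 14): {count=14, max=2, total=4}
  after event 11 (t=58: DEL count): {max=2, total=4}
  after event 12 (t=60: DEC count by 4): {count=-4, max=2, total=4}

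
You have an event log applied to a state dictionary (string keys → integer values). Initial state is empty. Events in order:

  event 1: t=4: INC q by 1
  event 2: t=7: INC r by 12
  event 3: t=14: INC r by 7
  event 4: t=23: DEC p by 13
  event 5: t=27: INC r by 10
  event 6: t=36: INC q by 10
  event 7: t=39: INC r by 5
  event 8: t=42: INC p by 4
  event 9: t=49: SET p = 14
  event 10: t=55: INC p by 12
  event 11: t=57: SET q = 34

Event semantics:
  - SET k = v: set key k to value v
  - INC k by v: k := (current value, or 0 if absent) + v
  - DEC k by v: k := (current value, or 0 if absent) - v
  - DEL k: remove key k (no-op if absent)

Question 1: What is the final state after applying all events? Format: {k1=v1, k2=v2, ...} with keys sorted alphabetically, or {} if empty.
Answer: {p=26, q=34, r=34}

Derivation:
  after event 1 (t=4: INC q by 1): {q=1}
  after event 2 (t=7: INC r by 12): {q=1, r=12}
  after event 3 (t=14: INC r by 7): {q=1, r=19}
  after event 4 (t=23: DEC p by 13): {p=-13, q=1, r=19}
  after event 5 (t=27: INC r by 10): {p=-13, q=1, r=29}
  after event 6 (t=36: INC q by 10): {p=-13, q=11, r=29}
  after event 7 (t=39: INC r by 5): {p=-13, q=11, r=34}
  after event 8 (t=42: INC p by 4): {p=-9, q=11, r=34}
  after event 9 (t=49: SET p = 14): {p=14, q=11, r=34}
  after event 10 (t=55: INC p by 12): {p=26, q=11, r=34}
  after event 11 (t=57: SET q = 34): {p=26, q=34, r=34}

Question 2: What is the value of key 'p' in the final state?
Track key 'p' through all 11 events:
  event 1 (t=4: INC q by 1): p unchanged
  event 2 (t=7: INC r by 12): p unchanged
  event 3 (t=14: INC r by 7): p unchanged
  event 4 (t=23: DEC p by 13): p (absent) -> -13
  event 5 (t=27: INC r by 10): p unchanged
  event 6 (t=36: INC q by 10): p unchanged
  event 7 (t=39: INC r by 5): p unchanged
  event 8 (t=42: INC p by 4): p -13 -> -9
  event 9 (t=49: SET p = 14): p -9 -> 14
  event 10 (t=55: INC p by 12): p 14 -> 26
  event 11 (t=57: SET q = 34): p unchanged
Final: p = 26

Answer: 26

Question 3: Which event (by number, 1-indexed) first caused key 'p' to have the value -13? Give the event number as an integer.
Answer: 4

Derivation:
Looking for first event where p becomes -13:
  event 4: p (absent) -> -13  <-- first match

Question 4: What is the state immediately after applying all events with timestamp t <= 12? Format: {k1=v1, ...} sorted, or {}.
Apply events with t <= 12 (2 events):
  after event 1 (t=4: INC q by 1): {q=1}
  after event 2 (t=7: INC r by 12): {q=1, r=12}

Answer: {q=1, r=12}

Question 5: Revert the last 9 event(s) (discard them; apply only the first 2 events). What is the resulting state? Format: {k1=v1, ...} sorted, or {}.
Keep first 2 events (discard last 9):
  after event 1 (t=4: INC q by 1): {q=1}
  after event 2 (t=7: INC r by 12): {q=1, r=12}

Answer: {q=1, r=12}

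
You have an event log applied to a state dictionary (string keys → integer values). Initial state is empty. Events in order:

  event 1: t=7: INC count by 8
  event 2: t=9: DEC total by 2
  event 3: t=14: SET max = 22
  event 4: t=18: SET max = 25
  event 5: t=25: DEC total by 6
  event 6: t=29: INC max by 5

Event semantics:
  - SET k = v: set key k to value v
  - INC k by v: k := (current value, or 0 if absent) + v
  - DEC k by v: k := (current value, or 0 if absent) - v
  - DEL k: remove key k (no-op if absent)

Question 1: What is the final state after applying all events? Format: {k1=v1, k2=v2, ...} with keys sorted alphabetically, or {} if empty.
Answer: {count=8, max=30, total=-8}

Derivation:
  after event 1 (t=7: INC count by 8): {count=8}
  after event 2 (t=9: DEC total by 2): {count=8, total=-2}
  after event 3 (t=14: SET max = 22): {count=8, max=22, total=-2}
  after event 4 (t=18: SET max = 25): {count=8, max=25, total=-2}
  after event 5 (t=25: DEC total by 6): {count=8, max=25, total=-8}
  after event 6 (t=29: INC max by 5): {count=8, max=30, total=-8}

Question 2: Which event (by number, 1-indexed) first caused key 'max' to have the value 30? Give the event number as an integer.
Looking for first event where max becomes 30:
  event 3: max = 22
  event 4: max = 25
  event 5: max = 25
  event 6: max 25 -> 30  <-- first match

Answer: 6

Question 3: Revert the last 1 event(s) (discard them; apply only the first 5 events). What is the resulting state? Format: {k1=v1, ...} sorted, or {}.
Keep first 5 events (discard last 1):
  after event 1 (t=7: INC count by 8): {count=8}
  after event 2 (t=9: DEC total by 2): {count=8, total=-2}
  after event 3 (t=14: SET max = 22): {count=8, max=22, total=-2}
  after event 4 (t=18: SET max = 25): {count=8, max=25, total=-2}
  after event 5 (t=25: DEC total by 6): {count=8, max=25, total=-8}

Answer: {count=8, max=25, total=-8}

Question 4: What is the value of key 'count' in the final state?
Track key 'count' through all 6 events:
  event 1 (t=7: INC count by 8): count (absent) -> 8
  event 2 (t=9: DEC total by 2): count unchanged
  event 3 (t=14: SET max = 22): count unchanged
  event 4 (t=18: SET max = 25): count unchanged
  event 5 (t=25: DEC total by 6): count unchanged
  event 6 (t=29: INC max by 5): count unchanged
Final: count = 8

Answer: 8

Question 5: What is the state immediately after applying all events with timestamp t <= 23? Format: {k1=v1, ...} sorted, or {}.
Apply events with t <= 23 (4 events):
  after event 1 (t=7: INC count by 8): {count=8}
  after event 2 (t=9: DEC total by 2): {count=8, total=-2}
  after event 3 (t=14: SET max = 22): {count=8, max=22, total=-2}
  after event 4 (t=18: SET max = 25): {count=8, max=25, total=-2}

Answer: {count=8, max=25, total=-2}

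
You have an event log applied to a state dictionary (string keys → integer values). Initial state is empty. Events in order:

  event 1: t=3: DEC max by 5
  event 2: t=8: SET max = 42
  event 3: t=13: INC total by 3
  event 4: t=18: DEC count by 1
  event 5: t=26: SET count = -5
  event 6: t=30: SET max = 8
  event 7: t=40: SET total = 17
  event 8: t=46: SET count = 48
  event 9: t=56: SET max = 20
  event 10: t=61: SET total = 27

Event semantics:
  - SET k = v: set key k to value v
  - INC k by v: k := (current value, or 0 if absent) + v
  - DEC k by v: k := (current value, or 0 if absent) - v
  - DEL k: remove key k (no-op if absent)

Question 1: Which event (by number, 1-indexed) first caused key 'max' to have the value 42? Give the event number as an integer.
Answer: 2

Derivation:
Looking for first event where max becomes 42:
  event 1: max = -5
  event 2: max -5 -> 42  <-- first match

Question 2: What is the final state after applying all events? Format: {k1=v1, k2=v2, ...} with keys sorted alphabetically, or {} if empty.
Answer: {count=48, max=20, total=27}

Derivation:
  after event 1 (t=3: DEC max by 5): {max=-5}
  after event 2 (t=8: SET max = 42): {max=42}
  after event 3 (t=13: INC total by 3): {max=42, total=3}
  after event 4 (t=18: DEC count by 1): {count=-1, max=42, total=3}
  after event 5 (t=26: SET count = -5): {count=-5, max=42, total=3}
  after event 6 (t=30: SET max = 8): {count=-5, max=8, total=3}
  after event 7 (t=40: SET total = 17): {count=-5, max=8, total=17}
  after event 8 (t=46: SET count = 48): {count=48, max=8, total=17}
  after event 9 (t=56: SET max = 20): {count=48, max=20, total=17}
  after event 10 (t=61: SET total = 27): {count=48, max=20, total=27}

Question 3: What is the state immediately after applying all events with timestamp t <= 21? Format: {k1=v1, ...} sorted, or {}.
Answer: {count=-1, max=42, total=3}

Derivation:
Apply events with t <= 21 (4 events):
  after event 1 (t=3: DEC max by 5): {max=-5}
  after event 2 (t=8: SET max = 42): {max=42}
  after event 3 (t=13: INC total by 3): {max=42, total=3}
  after event 4 (t=18: DEC count by 1): {count=-1, max=42, total=3}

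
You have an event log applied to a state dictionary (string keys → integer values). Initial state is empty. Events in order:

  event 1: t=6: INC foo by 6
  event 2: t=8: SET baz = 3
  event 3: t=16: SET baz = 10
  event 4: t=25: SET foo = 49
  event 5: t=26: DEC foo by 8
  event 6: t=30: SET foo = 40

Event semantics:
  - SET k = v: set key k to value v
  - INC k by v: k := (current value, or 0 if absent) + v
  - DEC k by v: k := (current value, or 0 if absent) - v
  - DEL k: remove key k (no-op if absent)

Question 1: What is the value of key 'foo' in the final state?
Answer: 40

Derivation:
Track key 'foo' through all 6 events:
  event 1 (t=6: INC foo by 6): foo (absent) -> 6
  event 2 (t=8: SET baz = 3): foo unchanged
  event 3 (t=16: SET baz = 10): foo unchanged
  event 4 (t=25: SET foo = 49): foo 6 -> 49
  event 5 (t=26: DEC foo by 8): foo 49 -> 41
  event 6 (t=30: SET foo = 40): foo 41 -> 40
Final: foo = 40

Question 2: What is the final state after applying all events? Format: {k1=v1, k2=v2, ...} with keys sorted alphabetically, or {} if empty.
Answer: {baz=10, foo=40}

Derivation:
  after event 1 (t=6: INC foo by 6): {foo=6}
  after event 2 (t=8: SET baz = 3): {baz=3, foo=6}
  after event 3 (t=16: SET baz = 10): {baz=10, foo=6}
  after event 4 (t=25: SET foo = 49): {baz=10, foo=49}
  after event 5 (t=26: DEC foo by 8): {baz=10, foo=41}
  after event 6 (t=30: SET foo = 40): {baz=10, foo=40}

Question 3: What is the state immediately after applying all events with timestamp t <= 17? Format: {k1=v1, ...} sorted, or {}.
Apply events with t <= 17 (3 events):
  after event 1 (t=6: INC foo by 6): {foo=6}
  after event 2 (t=8: SET baz = 3): {baz=3, foo=6}
  after event 3 (t=16: SET baz = 10): {baz=10, foo=6}

Answer: {baz=10, foo=6}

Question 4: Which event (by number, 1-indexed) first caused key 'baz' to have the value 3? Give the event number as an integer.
Answer: 2

Derivation:
Looking for first event where baz becomes 3:
  event 2: baz (absent) -> 3  <-- first match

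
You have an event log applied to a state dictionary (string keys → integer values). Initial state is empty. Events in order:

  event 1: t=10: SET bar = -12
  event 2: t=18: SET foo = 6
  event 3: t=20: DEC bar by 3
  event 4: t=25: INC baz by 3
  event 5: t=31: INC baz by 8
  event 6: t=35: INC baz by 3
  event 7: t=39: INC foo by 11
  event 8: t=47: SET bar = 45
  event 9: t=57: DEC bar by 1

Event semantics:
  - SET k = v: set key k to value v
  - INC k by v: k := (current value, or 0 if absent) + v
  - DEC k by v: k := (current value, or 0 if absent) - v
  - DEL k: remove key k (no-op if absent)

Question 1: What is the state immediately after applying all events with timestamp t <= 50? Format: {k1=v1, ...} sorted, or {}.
Answer: {bar=45, baz=14, foo=17}

Derivation:
Apply events with t <= 50 (8 events):
  after event 1 (t=10: SET bar = -12): {bar=-12}
  after event 2 (t=18: SET foo = 6): {bar=-12, foo=6}
  after event 3 (t=20: DEC bar by 3): {bar=-15, foo=6}
  after event 4 (t=25: INC baz by 3): {bar=-15, baz=3, foo=6}
  after event 5 (t=31: INC baz by 8): {bar=-15, baz=11, foo=6}
  after event 6 (t=35: INC baz by 3): {bar=-15, baz=14, foo=6}
  after event 7 (t=39: INC foo by 11): {bar=-15, baz=14, foo=17}
  after event 8 (t=47: SET bar = 45): {bar=45, baz=14, foo=17}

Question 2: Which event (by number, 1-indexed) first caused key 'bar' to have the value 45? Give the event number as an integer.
Answer: 8

Derivation:
Looking for first event where bar becomes 45:
  event 1: bar = -12
  event 2: bar = -12
  event 3: bar = -15
  event 4: bar = -15
  event 5: bar = -15
  event 6: bar = -15
  event 7: bar = -15
  event 8: bar -15 -> 45  <-- first match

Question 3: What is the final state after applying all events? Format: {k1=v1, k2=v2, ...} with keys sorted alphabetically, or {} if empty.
  after event 1 (t=10: SET bar = -12): {bar=-12}
  after event 2 (t=18: SET foo = 6): {bar=-12, foo=6}
  after event 3 (t=20: DEC bar by 3): {bar=-15, foo=6}
  after event 4 (t=25: INC baz by 3): {bar=-15, baz=3, foo=6}
  after event 5 (t=31: INC baz by 8): {bar=-15, baz=11, foo=6}
  after event 6 (t=35: INC baz by 3): {bar=-15, baz=14, foo=6}
  after event 7 (t=39: INC foo by 11): {bar=-15, baz=14, foo=17}
  after event 8 (t=47: SET bar = 45): {bar=45, baz=14, foo=17}
  after event 9 (t=57: DEC bar by 1): {bar=44, baz=14, foo=17}

Answer: {bar=44, baz=14, foo=17}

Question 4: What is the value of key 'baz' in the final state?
Track key 'baz' through all 9 events:
  event 1 (t=10: SET bar = -12): baz unchanged
  event 2 (t=18: SET foo = 6): baz unchanged
  event 3 (t=20: DEC bar by 3): baz unchanged
  event 4 (t=25: INC baz by 3): baz (absent) -> 3
  event 5 (t=31: INC baz by 8): baz 3 -> 11
  event 6 (t=35: INC baz by 3): baz 11 -> 14
  event 7 (t=39: INC foo by 11): baz unchanged
  event 8 (t=47: SET bar = 45): baz unchanged
  event 9 (t=57: DEC bar by 1): baz unchanged
Final: baz = 14

Answer: 14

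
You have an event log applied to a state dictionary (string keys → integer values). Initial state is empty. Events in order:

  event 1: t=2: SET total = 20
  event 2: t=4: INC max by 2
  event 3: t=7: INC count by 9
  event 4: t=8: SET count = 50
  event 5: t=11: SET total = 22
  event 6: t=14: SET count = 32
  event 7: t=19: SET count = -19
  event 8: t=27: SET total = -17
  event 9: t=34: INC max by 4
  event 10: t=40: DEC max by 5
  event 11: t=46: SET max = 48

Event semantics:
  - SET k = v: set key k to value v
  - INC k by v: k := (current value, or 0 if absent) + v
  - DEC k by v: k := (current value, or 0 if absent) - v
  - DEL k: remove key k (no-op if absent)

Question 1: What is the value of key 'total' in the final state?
Track key 'total' through all 11 events:
  event 1 (t=2: SET total = 20): total (absent) -> 20
  event 2 (t=4: INC max by 2): total unchanged
  event 3 (t=7: INC count by 9): total unchanged
  event 4 (t=8: SET count = 50): total unchanged
  event 5 (t=11: SET total = 22): total 20 -> 22
  event 6 (t=14: SET count = 32): total unchanged
  event 7 (t=19: SET count = -19): total unchanged
  event 8 (t=27: SET total = -17): total 22 -> -17
  event 9 (t=34: INC max by 4): total unchanged
  event 10 (t=40: DEC max by 5): total unchanged
  event 11 (t=46: SET max = 48): total unchanged
Final: total = -17

Answer: -17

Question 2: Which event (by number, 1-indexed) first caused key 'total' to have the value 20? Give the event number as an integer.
Looking for first event where total becomes 20:
  event 1: total (absent) -> 20  <-- first match

Answer: 1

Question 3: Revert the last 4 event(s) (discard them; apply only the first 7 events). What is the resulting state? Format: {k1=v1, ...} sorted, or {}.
Answer: {count=-19, max=2, total=22}

Derivation:
Keep first 7 events (discard last 4):
  after event 1 (t=2: SET total = 20): {total=20}
  after event 2 (t=4: INC max by 2): {max=2, total=20}
  after event 3 (t=7: INC count by 9): {count=9, max=2, total=20}
  after event 4 (t=8: SET count = 50): {count=50, max=2, total=20}
  after event 5 (t=11: SET total = 22): {count=50, max=2, total=22}
  after event 6 (t=14: SET count = 32): {count=32, max=2, total=22}
  after event 7 (t=19: SET count = -19): {count=-19, max=2, total=22}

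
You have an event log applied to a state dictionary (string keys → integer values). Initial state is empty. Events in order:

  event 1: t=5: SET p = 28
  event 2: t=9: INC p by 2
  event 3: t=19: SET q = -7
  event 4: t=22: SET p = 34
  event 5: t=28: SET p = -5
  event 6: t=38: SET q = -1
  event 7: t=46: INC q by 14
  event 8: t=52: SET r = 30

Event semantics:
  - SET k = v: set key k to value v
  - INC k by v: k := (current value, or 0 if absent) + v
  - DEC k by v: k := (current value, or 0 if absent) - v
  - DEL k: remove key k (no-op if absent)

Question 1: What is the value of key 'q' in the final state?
Track key 'q' through all 8 events:
  event 1 (t=5: SET p = 28): q unchanged
  event 2 (t=9: INC p by 2): q unchanged
  event 3 (t=19: SET q = -7): q (absent) -> -7
  event 4 (t=22: SET p = 34): q unchanged
  event 5 (t=28: SET p = -5): q unchanged
  event 6 (t=38: SET q = -1): q -7 -> -1
  event 7 (t=46: INC q by 14): q -1 -> 13
  event 8 (t=52: SET r = 30): q unchanged
Final: q = 13

Answer: 13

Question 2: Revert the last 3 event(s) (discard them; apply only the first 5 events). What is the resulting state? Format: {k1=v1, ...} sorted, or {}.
Answer: {p=-5, q=-7}

Derivation:
Keep first 5 events (discard last 3):
  after event 1 (t=5: SET p = 28): {p=28}
  after event 2 (t=9: INC p by 2): {p=30}
  after event 3 (t=19: SET q = -7): {p=30, q=-7}
  after event 4 (t=22: SET p = 34): {p=34, q=-7}
  after event 5 (t=28: SET p = -5): {p=-5, q=-7}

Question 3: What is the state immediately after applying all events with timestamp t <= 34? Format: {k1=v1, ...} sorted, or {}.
Answer: {p=-5, q=-7}

Derivation:
Apply events with t <= 34 (5 events):
  after event 1 (t=5: SET p = 28): {p=28}
  after event 2 (t=9: INC p by 2): {p=30}
  after event 3 (t=19: SET q = -7): {p=30, q=-7}
  after event 4 (t=22: SET p = 34): {p=34, q=-7}
  after event 5 (t=28: SET p = -5): {p=-5, q=-7}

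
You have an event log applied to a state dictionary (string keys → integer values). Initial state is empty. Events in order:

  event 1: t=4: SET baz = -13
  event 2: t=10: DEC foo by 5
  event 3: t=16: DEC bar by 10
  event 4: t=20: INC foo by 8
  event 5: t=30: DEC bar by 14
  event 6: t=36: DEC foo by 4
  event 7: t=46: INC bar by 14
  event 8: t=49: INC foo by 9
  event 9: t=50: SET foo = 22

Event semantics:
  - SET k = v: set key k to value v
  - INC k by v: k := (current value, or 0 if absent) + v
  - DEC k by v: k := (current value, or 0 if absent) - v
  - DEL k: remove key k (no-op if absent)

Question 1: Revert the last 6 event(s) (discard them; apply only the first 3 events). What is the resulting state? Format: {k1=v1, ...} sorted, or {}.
Answer: {bar=-10, baz=-13, foo=-5}

Derivation:
Keep first 3 events (discard last 6):
  after event 1 (t=4: SET baz = -13): {baz=-13}
  after event 2 (t=10: DEC foo by 5): {baz=-13, foo=-5}
  after event 3 (t=16: DEC bar by 10): {bar=-10, baz=-13, foo=-5}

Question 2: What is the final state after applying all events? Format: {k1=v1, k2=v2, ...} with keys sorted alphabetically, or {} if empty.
  after event 1 (t=4: SET baz = -13): {baz=-13}
  after event 2 (t=10: DEC foo by 5): {baz=-13, foo=-5}
  after event 3 (t=16: DEC bar by 10): {bar=-10, baz=-13, foo=-5}
  after event 4 (t=20: INC foo by 8): {bar=-10, baz=-13, foo=3}
  after event 5 (t=30: DEC bar by 14): {bar=-24, baz=-13, foo=3}
  after event 6 (t=36: DEC foo by 4): {bar=-24, baz=-13, foo=-1}
  after event 7 (t=46: INC bar by 14): {bar=-10, baz=-13, foo=-1}
  after event 8 (t=49: INC foo by 9): {bar=-10, baz=-13, foo=8}
  after event 9 (t=50: SET foo = 22): {bar=-10, baz=-13, foo=22}

Answer: {bar=-10, baz=-13, foo=22}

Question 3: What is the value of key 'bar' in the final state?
Answer: -10

Derivation:
Track key 'bar' through all 9 events:
  event 1 (t=4: SET baz = -13): bar unchanged
  event 2 (t=10: DEC foo by 5): bar unchanged
  event 3 (t=16: DEC bar by 10): bar (absent) -> -10
  event 4 (t=20: INC foo by 8): bar unchanged
  event 5 (t=30: DEC bar by 14): bar -10 -> -24
  event 6 (t=36: DEC foo by 4): bar unchanged
  event 7 (t=46: INC bar by 14): bar -24 -> -10
  event 8 (t=49: INC foo by 9): bar unchanged
  event 9 (t=50: SET foo = 22): bar unchanged
Final: bar = -10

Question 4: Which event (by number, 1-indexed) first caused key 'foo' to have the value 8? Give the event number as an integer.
Answer: 8

Derivation:
Looking for first event where foo becomes 8:
  event 2: foo = -5
  event 3: foo = -5
  event 4: foo = 3
  event 5: foo = 3
  event 6: foo = -1
  event 7: foo = -1
  event 8: foo -1 -> 8  <-- first match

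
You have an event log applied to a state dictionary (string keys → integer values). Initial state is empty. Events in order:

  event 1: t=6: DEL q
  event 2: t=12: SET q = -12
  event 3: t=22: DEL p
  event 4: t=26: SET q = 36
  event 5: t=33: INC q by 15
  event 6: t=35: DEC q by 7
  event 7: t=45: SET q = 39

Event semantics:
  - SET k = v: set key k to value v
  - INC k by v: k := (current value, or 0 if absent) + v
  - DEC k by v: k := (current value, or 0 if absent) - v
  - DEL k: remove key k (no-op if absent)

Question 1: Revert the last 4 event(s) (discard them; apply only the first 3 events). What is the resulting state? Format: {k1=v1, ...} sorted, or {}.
Answer: {q=-12}

Derivation:
Keep first 3 events (discard last 4):
  after event 1 (t=6: DEL q): {}
  after event 2 (t=12: SET q = -12): {q=-12}
  after event 3 (t=22: DEL p): {q=-12}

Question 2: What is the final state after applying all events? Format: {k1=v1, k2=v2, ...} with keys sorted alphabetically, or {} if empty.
  after event 1 (t=6: DEL q): {}
  after event 2 (t=12: SET q = -12): {q=-12}
  after event 3 (t=22: DEL p): {q=-12}
  after event 4 (t=26: SET q = 36): {q=36}
  after event 5 (t=33: INC q by 15): {q=51}
  after event 6 (t=35: DEC q by 7): {q=44}
  after event 7 (t=45: SET q = 39): {q=39}

Answer: {q=39}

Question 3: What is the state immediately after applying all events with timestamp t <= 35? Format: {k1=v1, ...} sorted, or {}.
Answer: {q=44}

Derivation:
Apply events with t <= 35 (6 events):
  after event 1 (t=6: DEL q): {}
  after event 2 (t=12: SET q = -12): {q=-12}
  after event 3 (t=22: DEL p): {q=-12}
  after event 4 (t=26: SET q = 36): {q=36}
  after event 5 (t=33: INC q by 15): {q=51}
  after event 6 (t=35: DEC q by 7): {q=44}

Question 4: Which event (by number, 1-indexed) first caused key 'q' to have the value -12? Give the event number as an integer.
Answer: 2

Derivation:
Looking for first event where q becomes -12:
  event 2: q (absent) -> -12  <-- first match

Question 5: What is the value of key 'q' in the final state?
Answer: 39

Derivation:
Track key 'q' through all 7 events:
  event 1 (t=6: DEL q): q (absent) -> (absent)
  event 2 (t=12: SET q = -12): q (absent) -> -12
  event 3 (t=22: DEL p): q unchanged
  event 4 (t=26: SET q = 36): q -12 -> 36
  event 5 (t=33: INC q by 15): q 36 -> 51
  event 6 (t=35: DEC q by 7): q 51 -> 44
  event 7 (t=45: SET q = 39): q 44 -> 39
Final: q = 39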